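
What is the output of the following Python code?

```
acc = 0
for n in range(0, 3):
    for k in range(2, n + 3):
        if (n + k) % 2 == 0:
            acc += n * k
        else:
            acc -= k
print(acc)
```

10

n=0,k=2: even sum, acc = 0+0 = 0
n=1,k=2: odd sum, acc = 0-2 = -2
n=1,k=3: even sum, acc = (-2)+3 = 1
n=2,k=2: even sum, acc = 1+4 = 5
n=2,k=3: odd sum, acc = 5-3 = 2
n=2,k=4: even sum, acc = 2+8 = 10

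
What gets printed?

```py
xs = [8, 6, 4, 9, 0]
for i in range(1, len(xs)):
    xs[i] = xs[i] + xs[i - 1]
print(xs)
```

[8, 14, 18, 27, 27]

i=1: xs[1] = 6+8 = 14 → [8, 14, 4, 9, 0]
i=2: xs[2] = 4+14 = 18 → [8, 14, 18, 9, 0]
i=3: xs[3] = 9+18 = 27 → [8, 14, 18, 27, 0]
i=4: xs[4] = 0+27 = 27 → [8, 14, 18, 27, 27]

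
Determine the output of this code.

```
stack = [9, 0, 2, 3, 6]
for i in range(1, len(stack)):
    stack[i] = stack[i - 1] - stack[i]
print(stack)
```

[9, 9, 7, 4, -2]

i=1: stack[1] = 9-0 = 9 → [9, 9, 2, 3, 6]
i=2: stack[2] = 9-2 = 7 → [9, 9, 7, 3, 6]
i=3: stack[3] = 7-3 = 4 → [9, 9, 7, 4, 6]
i=4: stack[4] = 4-6 = -2 → [9, 9, 7, 4, -2]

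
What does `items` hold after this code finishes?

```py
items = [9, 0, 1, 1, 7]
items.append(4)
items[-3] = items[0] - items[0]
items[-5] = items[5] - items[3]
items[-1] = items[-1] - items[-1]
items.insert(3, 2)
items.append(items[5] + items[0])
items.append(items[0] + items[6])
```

[9, 4, 1, 2, 0, 7, 0, 16, 9]

append 4 → [9, 0, 1, 1, 7, 4]
items[-3] = items[0]-items[0] = 9-9 = 0 → [9, 0, 1, 0, 7, 4]
items[-5] = items[5]-items[3] = 4-0 = 4 → [9, 4, 1, 0, 7, 4]
items[-1] = items[-1]-items[-1] = 4-4 = 0 → [9, 4, 1, 0, 7, 0]
insert 2 at 3 → [9, 4, 1, 2, 0, 7, 0]
append items[5]+items[0] = 7+9 = 16 → [9, 4, 1, 2, 0, 7, 0, 16]
append items[0]+items[6] = 9+0 = 9 → [9, 4, 1, 2, 0, 7, 0, 16, 9]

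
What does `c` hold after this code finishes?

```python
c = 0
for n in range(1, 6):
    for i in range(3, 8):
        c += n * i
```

375

n=1,i=3: c = 0+3 = 3
n=1,i=4: c = 3+4 = 7
n=1,i=5: c = 7+5 = 12
n=1,i=6: c = 12+6 = 18
n=1,i=7: c = 18+7 = 25
n=2,i=3: c = 25+6 = 31
n=2,i=4: c = 31+8 = 39
n=2,i=5: c = 39+10 = 49
n=2,i=6: c = 49+12 = 61
n=2,i=7: c = 61+14 = 75
n=3,i=3: c = 75+9 = 84
n=3,i=4: c = 84+12 = 96
n=3,i=5: c = 96+15 = 111
n=3,i=6: c = 111+18 = 129
n=3,i=7: c = 129+21 = 150
n=4,i=3: c = 150+12 = 162
n=4,i=4: c = 162+16 = 178
n=4,i=5: c = 178+20 = 198
n=4,i=6: c = 198+24 = 222
n=4,i=7: c = 222+28 = 250
n=5,i=3: c = 250+15 = 265
n=5,i=4: c = 265+20 = 285
n=5,i=5: c = 285+25 = 310
n=5,i=6: c = 310+30 = 340
n=5,i=7: c = 340+35 = 375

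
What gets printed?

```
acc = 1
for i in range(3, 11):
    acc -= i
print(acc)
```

i=3: acc = 1-3 = -2
i=4: acc = (-2)-4 = -6
i=5: acc = (-6)-5 = -11
i=6: acc = (-11)-6 = -17
i=7: acc = (-17)-7 = -24
i=8: acc = (-24)-8 = -32
i=9: acc = (-32)-9 = -41
i=10: acc = (-41)-10 = -51

-51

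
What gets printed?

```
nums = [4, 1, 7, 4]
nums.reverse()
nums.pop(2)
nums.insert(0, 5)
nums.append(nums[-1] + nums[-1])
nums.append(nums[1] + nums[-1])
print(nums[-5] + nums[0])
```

reverse → [4, 7, 1, 4]
pop(2) removes 1 → [4, 7, 4]
insert 5 at 0 → [5, 4, 7, 4]
append nums[-1]+nums[-1] = 4+4 = 8 → [5, 4, 7, 4, 8]
append nums[1]+nums[-1] = 4+8 = 12 → [5, 4, 7, 4, 8, 12]
nums[-5]+nums[0] = 4+5 = 9

9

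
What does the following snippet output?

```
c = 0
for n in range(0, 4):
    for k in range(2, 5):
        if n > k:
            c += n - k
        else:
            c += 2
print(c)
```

n=0,k=2: not 0>2, c = 0+2 = 2
n=0,k=3: not 0>3, c = 2+2 = 4
n=0,k=4: not 0>4, c = 4+2 = 6
n=1,k=2: not 1>2, c = 6+2 = 8
n=1,k=3: not 1>3, c = 8+2 = 10
n=1,k=4: not 1>4, c = 10+2 = 12
n=2,k=2: not 2>2, c = 12+2 = 14
n=2,k=3: not 2>3, c = 14+2 = 16
n=2,k=4: not 2>4, c = 16+2 = 18
n=3,k=2: 3>2, c = 18+1 = 19
n=3,k=3: not 3>3, c = 19+2 = 21
n=3,k=4: not 3>4, c = 21+2 = 23

23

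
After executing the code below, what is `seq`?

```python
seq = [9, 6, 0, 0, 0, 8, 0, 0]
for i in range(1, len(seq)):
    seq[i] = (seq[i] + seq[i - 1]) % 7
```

[9, 1, 1, 1, 1, 2, 2, 2]

i=1: seq[1] = (6+9)%7 = 1 → [9, 1, 0, 0, 0, 8, 0, 0]
i=2: seq[2] = (0+1)%7 = 1 → [9, 1, 1, 0, 0, 8, 0, 0]
i=3: seq[3] = (0+1)%7 = 1 → [9, 1, 1, 1, 0, 8, 0, 0]
i=4: seq[4] = (0+1)%7 = 1 → [9, 1, 1, 1, 1, 8, 0, 0]
i=5: seq[5] = (8+1)%7 = 2 → [9, 1, 1, 1, 1, 2, 0, 0]
i=6: seq[6] = (0+2)%7 = 2 → [9, 1, 1, 1, 1, 2, 2, 0]
i=7: seq[7] = (0+2)%7 = 2 → [9, 1, 1, 1, 1, 2, 2, 2]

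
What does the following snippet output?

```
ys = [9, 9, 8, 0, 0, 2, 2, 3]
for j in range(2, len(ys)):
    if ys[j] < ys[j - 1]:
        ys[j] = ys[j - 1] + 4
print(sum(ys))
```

j=2: 8<9, ys[2] = 9+4 = 13 → [9, 9, 13, 0, 0, 2, 2, 3]
j=3: 0<13, ys[3] = 13+4 = 17 → [9, 9, 13, 17, 0, 2, 2, 3]
j=4: 0<17, ys[4] = 17+4 = 21 → [9, 9, 13, 17, 21, 2, 2, 3]
j=5: 2<21, ys[5] = 21+4 = 25 → [9, 9, 13, 17, 21, 25, 2, 3]
j=6: 2<25, ys[6] = 25+4 = 29 → [9, 9, 13, 17, 21, 25, 29, 3]
j=7: 3<29, ys[7] = 29+4 = 33 → [9, 9, 13, 17, 21, 25, 29, 33]
sum = 156

156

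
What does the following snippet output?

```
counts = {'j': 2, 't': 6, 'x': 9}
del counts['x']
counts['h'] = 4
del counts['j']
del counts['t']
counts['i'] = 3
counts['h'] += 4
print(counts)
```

{'h': 8, 'i': 3}

del 'x' → {'j': 2, 't': 6}
counts['h'] = 4 → {'j': 2, 't': 6, 'h': 4}
del 'j' → {'t': 6, 'h': 4}
del 't' → {'h': 4}
counts['i'] = 3 → {'h': 4, 'i': 3}
counts['h'] = 4+4 = 8 → {'h': 8, 'i': 3}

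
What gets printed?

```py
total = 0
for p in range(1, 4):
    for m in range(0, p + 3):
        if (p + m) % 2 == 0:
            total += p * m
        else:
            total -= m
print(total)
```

p=1,m=0: odd sum, total = 0-0 = 0
p=1,m=1: even sum, total = 0+1 = 1
p=1,m=2: odd sum, total = 1-2 = -1
p=1,m=3: even sum, total = (-1)+3 = 2
p=2,m=0: even sum, total = 2+0 = 2
p=2,m=1: odd sum, total = 2-1 = 1
p=2,m=2: even sum, total = 1+4 = 5
p=2,m=3: odd sum, total = 5-3 = 2
p=2,m=4: even sum, total = 2+8 = 10
p=3,m=0: odd sum, total = 10-0 = 10
p=3,m=1: even sum, total = 10+3 = 13
p=3,m=2: odd sum, total = 13-2 = 11
p=3,m=3: even sum, total = 11+9 = 20
p=3,m=4: odd sum, total = 20-4 = 16
p=3,m=5: even sum, total = 16+15 = 31

31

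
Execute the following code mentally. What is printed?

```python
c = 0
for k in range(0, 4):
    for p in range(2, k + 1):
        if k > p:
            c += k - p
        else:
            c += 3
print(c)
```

k=2,p=2: not 2>2, c = 0+3 = 3
k=3,p=2: 3>2, c = 3+1 = 4
k=3,p=3: not 3>3, c = 4+3 = 7

7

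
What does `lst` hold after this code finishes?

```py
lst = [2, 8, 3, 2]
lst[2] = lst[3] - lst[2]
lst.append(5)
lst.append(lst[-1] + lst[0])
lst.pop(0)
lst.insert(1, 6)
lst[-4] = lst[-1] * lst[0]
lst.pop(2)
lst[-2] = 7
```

[8, 6, 2, 7, 7]

lst[2] = lst[3]-lst[2] = 2-3 = -1 → [2, 8, -1, 2]
append 5 → [2, 8, -1, 2, 5]
append lst[-1]+lst[0] = 5+2 = 7 → [2, 8, -1, 2, 5, 7]
pop(0) removes 2 → [8, -1, 2, 5, 7]
insert 6 at 1 → [8, 6, -1, 2, 5, 7]
lst[-4] = lst[-1]*lst[0] = 7*8 = 56 → [8, 6, 56, 2, 5, 7]
pop(2) removes 56 → [8, 6, 2, 5, 7]
lst[-2] = 7 → [8, 6, 2, 7, 7]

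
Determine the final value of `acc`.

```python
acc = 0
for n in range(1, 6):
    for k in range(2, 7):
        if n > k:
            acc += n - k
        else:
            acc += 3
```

67

n=1,k=2: not 1>2, acc = 0+3 = 3
n=1,k=3: not 1>3, acc = 3+3 = 6
n=1,k=4: not 1>4, acc = 6+3 = 9
n=1,k=5: not 1>5, acc = 9+3 = 12
n=1,k=6: not 1>6, acc = 12+3 = 15
n=2,k=2: not 2>2, acc = 15+3 = 18
n=2,k=3: not 2>3, acc = 18+3 = 21
n=2,k=4: not 2>4, acc = 21+3 = 24
n=2,k=5: not 2>5, acc = 24+3 = 27
n=2,k=6: not 2>6, acc = 27+3 = 30
n=3,k=2: 3>2, acc = 30+1 = 31
n=3,k=3: not 3>3, acc = 31+3 = 34
n=3,k=4: not 3>4, acc = 34+3 = 37
n=3,k=5: not 3>5, acc = 37+3 = 40
n=3,k=6: not 3>6, acc = 40+3 = 43
n=4,k=2: 4>2, acc = 43+2 = 45
n=4,k=3: 4>3, acc = 45+1 = 46
n=4,k=4: not 4>4, acc = 46+3 = 49
n=4,k=5: not 4>5, acc = 49+3 = 52
n=4,k=6: not 4>6, acc = 52+3 = 55
n=5,k=2: 5>2, acc = 55+3 = 58
n=5,k=3: 5>3, acc = 58+2 = 60
n=5,k=4: 5>4, acc = 60+1 = 61
n=5,k=5: not 5>5, acc = 61+3 = 64
n=5,k=6: not 5>6, acc = 64+3 = 67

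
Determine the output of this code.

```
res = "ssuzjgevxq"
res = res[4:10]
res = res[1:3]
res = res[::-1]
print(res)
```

eg

slice [4:10] → 'jgevxq'
slice [1:3] → 'ge'
reverse → 'eg'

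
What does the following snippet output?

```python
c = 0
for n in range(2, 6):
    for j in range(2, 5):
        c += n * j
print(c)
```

126

n=2,j=2: c = 0+4 = 4
n=2,j=3: c = 4+6 = 10
n=2,j=4: c = 10+8 = 18
n=3,j=2: c = 18+6 = 24
n=3,j=3: c = 24+9 = 33
n=3,j=4: c = 33+12 = 45
n=4,j=2: c = 45+8 = 53
n=4,j=3: c = 53+12 = 65
n=4,j=4: c = 65+16 = 81
n=5,j=2: c = 81+10 = 91
n=5,j=3: c = 91+15 = 106
n=5,j=4: c = 106+20 = 126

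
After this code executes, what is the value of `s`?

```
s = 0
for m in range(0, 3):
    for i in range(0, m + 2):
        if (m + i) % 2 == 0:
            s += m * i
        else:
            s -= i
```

-2

m=0,i=0: even sum, s = 0+0 = 0
m=0,i=1: odd sum, s = 0-1 = -1
m=1,i=0: odd sum, s = (-1)-0 = -1
m=1,i=1: even sum, s = (-1)+1 = 0
m=1,i=2: odd sum, s = 0-2 = -2
m=2,i=0: even sum, s = (-2)+0 = -2
m=2,i=1: odd sum, s = (-2)-1 = -3
m=2,i=2: even sum, s = (-3)+4 = 1
m=2,i=3: odd sum, s = 1-3 = -2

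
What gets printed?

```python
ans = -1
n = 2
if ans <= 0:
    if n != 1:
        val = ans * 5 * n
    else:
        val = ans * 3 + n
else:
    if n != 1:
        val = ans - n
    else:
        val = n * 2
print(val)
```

-10

ans=-1, n=2
ans <= 0 is True; n != 1 is True
→ val = ans * 5 * n = -10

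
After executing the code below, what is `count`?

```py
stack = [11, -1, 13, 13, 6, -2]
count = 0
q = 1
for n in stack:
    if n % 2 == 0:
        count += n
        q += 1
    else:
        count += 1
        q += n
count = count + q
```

47

n=11: not even, count = 0+1 = 1; q=12
n=-1: not even, count = 1+1 = 2; q=11
n=13: not even, count = 2+1 = 3; q=24
n=13: not even, count = 3+1 = 4; q=37
n=6: even, count = 4+6 = 10; q=38
n=-2: even, count = 10+(-2) = 8; q=39
count+q = 8+39 = 47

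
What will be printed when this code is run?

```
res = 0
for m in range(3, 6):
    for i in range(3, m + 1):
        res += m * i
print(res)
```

97

m=3,i=3: res = 0+9 = 9
m=4,i=3: res = 9+12 = 21
m=4,i=4: res = 21+16 = 37
m=5,i=3: res = 37+15 = 52
m=5,i=4: res = 52+20 = 72
m=5,i=5: res = 72+25 = 97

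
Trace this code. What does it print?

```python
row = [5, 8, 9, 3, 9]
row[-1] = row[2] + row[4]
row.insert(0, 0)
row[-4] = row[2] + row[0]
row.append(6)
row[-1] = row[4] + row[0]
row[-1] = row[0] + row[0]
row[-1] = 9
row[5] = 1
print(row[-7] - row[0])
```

0

row[-1] = row[2]+row[4] = 9+9 = 18 → [5, 8, 9, 3, 18]
insert 0 at 0 → [0, 5, 8, 9, 3, 18]
row[-4] = row[2]+row[0] = 8+0 = 8 → [0, 5, 8, 9, 3, 18]
append 6 → [0, 5, 8, 9, 3, 18, 6]
row[-1] = row[4]+row[0] = 3+0 = 3 → [0, 5, 8, 9, 3, 18, 3]
row[-1] = row[0]+row[0] = 0+0 = 0 → [0, 5, 8, 9, 3, 18, 0]
row[-1] = 9 → [0, 5, 8, 9, 3, 18, 9]
row[5] = 1 → [0, 5, 8, 9, 3, 1, 9]
row[-7]-row[0] = 0-0 = 0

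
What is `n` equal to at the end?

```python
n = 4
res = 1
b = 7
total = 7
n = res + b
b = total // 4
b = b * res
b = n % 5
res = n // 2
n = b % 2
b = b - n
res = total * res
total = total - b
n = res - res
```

0

n = 1+7 = 8
b = 7//4 = 1
b = 1*1 = 1
b = 8%5 = 3
res = 8//2 = 4
n = 3%2 = 1
b = 3-1 = 2
res = 7*4 = 28
total = 7-2 = 5
n = 28-28 = 0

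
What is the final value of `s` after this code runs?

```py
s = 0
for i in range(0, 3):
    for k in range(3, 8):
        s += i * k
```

i=0,k=3: s = 0+0 = 0
i=0,k=4: s = 0+0 = 0
i=0,k=5: s = 0+0 = 0
i=0,k=6: s = 0+0 = 0
i=0,k=7: s = 0+0 = 0
i=1,k=3: s = 0+3 = 3
i=1,k=4: s = 3+4 = 7
i=1,k=5: s = 7+5 = 12
i=1,k=6: s = 12+6 = 18
i=1,k=7: s = 18+7 = 25
i=2,k=3: s = 25+6 = 31
i=2,k=4: s = 31+8 = 39
i=2,k=5: s = 39+10 = 49
i=2,k=6: s = 49+12 = 61
i=2,k=7: s = 61+14 = 75

75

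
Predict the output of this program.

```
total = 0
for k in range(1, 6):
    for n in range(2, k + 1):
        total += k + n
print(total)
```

k=2,n=2: total = 0+4 = 4
k=3,n=2: total = 4+5 = 9
k=3,n=3: total = 9+6 = 15
k=4,n=2: total = 15+6 = 21
k=4,n=3: total = 21+7 = 28
k=4,n=4: total = 28+8 = 36
k=5,n=2: total = 36+7 = 43
k=5,n=3: total = 43+8 = 51
k=5,n=4: total = 51+9 = 60
k=5,n=5: total = 60+10 = 70

70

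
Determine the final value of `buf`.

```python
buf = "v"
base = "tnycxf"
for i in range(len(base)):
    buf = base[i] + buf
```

i=0: prepend 't' → 'tv'
i=1: prepend 'n' → 'ntv'
i=2: prepend 'y' → 'yntv'
i=3: prepend 'c' → 'cyntv'
i=4: prepend 'x' → 'xcyntv'
i=5: prepend 'f' → 'fxcyntv'

'fxcyntv'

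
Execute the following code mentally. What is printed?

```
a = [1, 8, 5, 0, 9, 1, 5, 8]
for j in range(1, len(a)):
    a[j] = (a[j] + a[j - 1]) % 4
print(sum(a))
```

j=1: a[1] = (8+1)%4 = 1 → [1, 1, 5, 0, 9, 1, 5, 8]
j=2: a[2] = (5+1)%4 = 2 → [1, 1, 2, 0, 9, 1, 5, 8]
j=3: a[3] = (0+2)%4 = 2 → [1, 1, 2, 2, 9, 1, 5, 8]
j=4: a[4] = (9+2)%4 = 3 → [1, 1, 2, 2, 3, 1, 5, 8]
j=5: a[5] = (1+3)%4 = 0 → [1, 1, 2, 2, 3, 0, 5, 8]
j=6: a[6] = (5+0)%4 = 1 → [1, 1, 2, 2, 3, 0, 1, 8]
j=7: a[7] = (8+1)%4 = 1 → [1, 1, 2, 2, 3, 0, 1, 1]
sum = 11

11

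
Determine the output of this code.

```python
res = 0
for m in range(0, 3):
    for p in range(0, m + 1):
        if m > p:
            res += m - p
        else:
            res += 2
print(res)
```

m=0,p=0: not 0>0, res = 0+2 = 2
m=1,p=0: 1>0, res = 2+1 = 3
m=1,p=1: not 1>1, res = 3+2 = 5
m=2,p=0: 2>0, res = 5+2 = 7
m=2,p=1: 2>1, res = 7+1 = 8
m=2,p=2: not 2>2, res = 8+2 = 10

10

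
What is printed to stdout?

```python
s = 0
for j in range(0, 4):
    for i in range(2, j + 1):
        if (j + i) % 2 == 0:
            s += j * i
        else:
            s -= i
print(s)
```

j=2,i=2: even sum, s = 0+4 = 4
j=3,i=2: odd sum, s = 4-2 = 2
j=3,i=3: even sum, s = 2+9 = 11

11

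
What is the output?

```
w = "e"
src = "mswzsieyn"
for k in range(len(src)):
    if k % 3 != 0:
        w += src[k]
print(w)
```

k=0: skip
k=1: add 's' → 'es'
k=2: add 'w' → 'esw'
k=3: skip
k=4: add 's' → 'esws'
k=5: add 'i' → 'eswsi'
k=6: skip
k=7: add 'y' → 'eswsiy'
k=8: add 'n' → 'eswsiyn'

eswsiyn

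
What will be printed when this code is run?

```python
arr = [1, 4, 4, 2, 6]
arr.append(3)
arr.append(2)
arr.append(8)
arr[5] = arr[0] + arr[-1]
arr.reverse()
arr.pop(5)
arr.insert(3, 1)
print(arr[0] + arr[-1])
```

append 3 → [1, 4, 4, 2, 6, 3]
append 2 → [1, 4, 4, 2, 6, 3, 2]
append 8 → [1, 4, 4, 2, 6, 3, 2, 8]
arr[5] = arr[0]+arr[-1] = 1+8 = 9 → [1, 4, 4, 2, 6, 9, 2, 8]
reverse → [8, 2, 9, 6, 2, 4, 4, 1]
pop(5) removes 4 → [8, 2, 9, 6, 2, 4, 1]
insert 1 at 3 → [8, 2, 9, 1, 6, 2, 4, 1]
arr[0]+arr[-1] = 8+1 = 9

9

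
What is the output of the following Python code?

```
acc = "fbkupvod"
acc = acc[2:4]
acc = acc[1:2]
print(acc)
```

slice [2:4] → 'ku'
slice [1:2] → 'u'

u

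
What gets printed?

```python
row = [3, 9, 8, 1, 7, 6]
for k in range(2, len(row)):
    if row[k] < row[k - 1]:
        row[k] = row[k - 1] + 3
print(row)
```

[3, 9, 12, 15, 18, 21]

k=2: 8<9, row[2] = 9+3 = 12 → [3, 9, 12, 1, 7, 6]
k=3: 1<12, row[3] = 12+3 = 15 → [3, 9, 12, 15, 7, 6]
k=4: 7<15, row[4] = 15+3 = 18 → [3, 9, 12, 15, 18, 6]
k=5: 6<18, row[5] = 18+3 = 21 → [3, 9, 12, 15, 18, 21]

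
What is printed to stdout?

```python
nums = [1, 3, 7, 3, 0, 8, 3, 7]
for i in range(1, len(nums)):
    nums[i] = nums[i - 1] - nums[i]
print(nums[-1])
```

i=1: nums[1] = 1-3 = -2 → [1, -2, 7, 3, 0, 8, 3, 7]
i=2: nums[2] = (-2)-7 = -9 → [1, -2, -9, 3, 0, 8, 3, 7]
i=3: nums[3] = (-9)-3 = -12 → [1, -2, -9, -12, 0, 8, 3, 7]
i=4: nums[4] = (-12)-0 = -12 → [1, -2, -9, -12, -12, 8, 3, 7]
i=5: nums[5] = (-12)-8 = -20 → [1, -2, -9, -12, -12, -20, 3, 7]
i=6: nums[6] = (-20)-3 = -23 → [1, -2, -9, -12, -12, -20, -23, 7]
i=7: nums[7] = (-23)-7 = -30 → [1, -2, -9, -12, -12, -20, -23, -30]

-30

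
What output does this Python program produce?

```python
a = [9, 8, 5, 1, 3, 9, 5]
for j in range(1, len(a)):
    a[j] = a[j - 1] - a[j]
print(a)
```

[9, 1, -4, -5, -8, -17, -22]

j=1: a[1] = 9-8 = 1 → [9, 1, 5, 1, 3, 9, 5]
j=2: a[2] = 1-5 = -4 → [9, 1, -4, 1, 3, 9, 5]
j=3: a[3] = (-4)-1 = -5 → [9, 1, -4, -5, 3, 9, 5]
j=4: a[4] = (-5)-3 = -8 → [9, 1, -4, -5, -8, 9, 5]
j=5: a[5] = (-8)-9 = -17 → [9, 1, -4, -5, -8, -17, 5]
j=6: a[6] = (-17)-5 = -22 → [9, 1, -4, -5, -8, -17, -22]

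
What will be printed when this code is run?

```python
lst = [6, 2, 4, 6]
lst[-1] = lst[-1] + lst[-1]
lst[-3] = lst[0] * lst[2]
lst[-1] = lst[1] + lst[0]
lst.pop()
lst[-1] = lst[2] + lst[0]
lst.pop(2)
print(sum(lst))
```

lst[-1] = lst[-1]+lst[-1] = 6+6 = 12 → [6, 2, 4, 12]
lst[-3] = lst[0]*lst[2] = 6*4 = 24 → [6, 24, 4, 12]
lst[-1] = lst[1]+lst[0] = 24+6 = 30 → [6, 24, 4, 30]
pop() removes 30 → [6, 24, 4]
lst[-1] = lst[2]+lst[0] = 4+6 = 10 → [6, 24, 10]
pop(2) removes 10 → [6, 24]
sum = 30

30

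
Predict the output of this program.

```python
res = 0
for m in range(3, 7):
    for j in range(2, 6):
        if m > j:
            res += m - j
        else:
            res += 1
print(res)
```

26

m=3,j=2: 3>2, res = 0+1 = 1
m=3,j=3: not 3>3, res = 1+1 = 2
m=3,j=4: not 3>4, res = 2+1 = 3
m=3,j=5: not 3>5, res = 3+1 = 4
m=4,j=2: 4>2, res = 4+2 = 6
m=4,j=3: 4>3, res = 6+1 = 7
m=4,j=4: not 4>4, res = 7+1 = 8
m=4,j=5: not 4>5, res = 8+1 = 9
m=5,j=2: 5>2, res = 9+3 = 12
m=5,j=3: 5>3, res = 12+2 = 14
m=5,j=4: 5>4, res = 14+1 = 15
m=5,j=5: not 5>5, res = 15+1 = 16
m=6,j=2: 6>2, res = 16+4 = 20
m=6,j=3: 6>3, res = 20+3 = 23
m=6,j=4: 6>4, res = 23+2 = 25
m=6,j=5: 6>5, res = 25+1 = 26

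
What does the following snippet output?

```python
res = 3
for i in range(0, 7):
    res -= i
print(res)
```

-18

i=0: res = 3-0 = 3
i=1: res = 3-1 = 2
i=2: res = 2-2 = 0
i=3: res = 0-3 = -3
i=4: res = (-3)-4 = -7
i=5: res = (-7)-5 = -12
i=6: res = (-12)-6 = -18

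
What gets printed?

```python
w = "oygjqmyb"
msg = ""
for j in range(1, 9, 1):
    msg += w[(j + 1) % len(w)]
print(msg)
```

j=1: add w[2]='g' → 'g'
j=2: add w[3]='j' → 'gj'
j=3: add w[4]='q' → 'gjq'
j=4: add w[5]='m' → 'gjqm'
j=5: add w[6]='y' → 'gjqmy'
j=6: add w[7]='b' → 'gjqmyb'
j=7: add w[0]='o' → 'gjqmybo'
j=8: add w[1]='y' → 'gjqmyboy'

gjqmyboy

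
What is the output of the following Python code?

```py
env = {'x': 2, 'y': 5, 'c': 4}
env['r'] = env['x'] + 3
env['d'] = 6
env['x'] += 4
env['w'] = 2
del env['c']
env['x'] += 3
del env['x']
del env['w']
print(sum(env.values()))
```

16

env['r'] = env['x']+3 = 5 → {'x': 2, 'y': 5, 'c': 4, 'r': 5}
env['d'] = 6 → {'x': 2, 'y': 5, 'c': 4, 'r': 5, 'd': 6}
env['x'] = 2+4 = 6 → {'x': 6, 'y': 5, 'c': 4, 'r': 5, 'd': 6}
env['w'] = 2 → {'x': 6, 'y': 5, 'c': 4, 'r': 5, 'd': 6, 'w': 2}
del 'c' → {'x': 6, 'y': 5, 'r': 5, 'd': 6, 'w': 2}
env['x'] = 6+3 = 9 → {'x': 9, 'y': 5, 'r': 5, 'd': 6, 'w': 2}
del 'x' → {'y': 5, 'r': 5, 'd': 6, 'w': 2}
del 'w' → {'y': 5, 'r': 5, 'd': 6}
sum of values = 16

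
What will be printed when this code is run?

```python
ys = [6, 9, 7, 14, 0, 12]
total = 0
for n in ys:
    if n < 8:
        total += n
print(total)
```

n=6: <8, total = 0+6 = 6
n=9: not <8
n=7: <8, total = 6+7 = 13
n=14: not <8
n=0: <8, total = 13+0 = 13
n=12: not <8

13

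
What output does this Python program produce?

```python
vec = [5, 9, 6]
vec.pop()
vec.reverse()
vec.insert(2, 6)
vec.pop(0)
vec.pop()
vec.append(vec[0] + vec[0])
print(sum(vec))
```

pop() removes 6 → [5, 9]
reverse → [9, 5]
insert 6 at 2 → [9, 5, 6]
pop(0) removes 9 → [5, 6]
pop() removes 6 → [5]
append vec[0]+vec[0] = 5+5 = 10 → [5, 10]
sum = 15

15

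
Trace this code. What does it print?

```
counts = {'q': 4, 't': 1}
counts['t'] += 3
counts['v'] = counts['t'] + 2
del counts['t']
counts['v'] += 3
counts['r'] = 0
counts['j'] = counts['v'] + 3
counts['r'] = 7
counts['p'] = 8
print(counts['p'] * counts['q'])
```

32

counts['t'] = 1+3 = 4 → {'q': 4, 't': 4}
counts['v'] = counts['t']+2 = 6 → {'q': 4, 't': 4, 'v': 6}
del 't' → {'q': 4, 'v': 6}
counts['v'] = 6+3 = 9 → {'q': 4, 'v': 9}
counts['r'] = 0 → {'q': 4, 'v': 9, 'r': 0}
counts['j'] = counts['v']+3 = 12 → {'q': 4, 'v': 9, 'r': 0, 'j': 12}
counts['r'] = 7 → {'q': 4, 'v': 9, 'r': 7, 'j': 12}
counts['p'] = 8 → {'q': 4, 'v': 9, 'r': 7, 'j': 12, 'p': 8}
counts['p']*counts['q'] = 8*4 = 32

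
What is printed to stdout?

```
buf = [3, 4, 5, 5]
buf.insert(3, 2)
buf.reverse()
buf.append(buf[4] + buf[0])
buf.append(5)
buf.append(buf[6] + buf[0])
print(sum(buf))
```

42

insert 2 at 3 → [3, 4, 5, 2, 5]
reverse → [5, 2, 5, 4, 3]
append buf[4]+buf[0] = 3+5 = 8 → [5, 2, 5, 4, 3, 8]
append 5 → [5, 2, 5, 4, 3, 8, 5]
append buf[6]+buf[0] = 5+5 = 10 → [5, 2, 5, 4, 3, 8, 5, 10]
sum = 42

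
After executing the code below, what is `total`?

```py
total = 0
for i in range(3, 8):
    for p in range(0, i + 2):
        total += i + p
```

295

i=3,p=0: total = 0+3 = 3
i=3,p=1: total = 3+4 = 7
i=3,p=2: total = 7+5 = 12
i=3,p=3: total = 12+6 = 18
i=3,p=4: total = 18+7 = 25
i=4,p=0: total = 25+4 = 29
i=4,p=1: total = 29+5 = 34
i=4,p=2: total = 34+6 = 40
i=4,p=3: total = 40+7 = 47
i=4,p=4: total = 47+8 = 55
i=4,p=5: total = 55+9 = 64
i=5,p=0: total = 64+5 = 69
i=5,p=1: total = 69+6 = 75
i=5,p=2: total = 75+7 = 82
i=5,p=3: total = 82+8 = 90
i=5,p=4: total = 90+9 = 99
i=5,p=5: total = 99+10 = 109
i=5,p=6: total = 109+11 = 120
i=6,p=0: total = 120+6 = 126
i=6,p=1: total = 126+7 = 133
i=6,p=2: total = 133+8 = 141
i=6,p=3: total = 141+9 = 150
i=6,p=4: total = 150+10 = 160
i=6,p=5: total = 160+11 = 171
i=6,p=6: total = 171+12 = 183
i=6,p=7: total = 183+13 = 196
i=7,p=0: total = 196+7 = 203
i=7,p=1: total = 203+8 = 211
i=7,p=2: total = 211+9 = 220
i=7,p=3: total = 220+10 = 230
i=7,p=4: total = 230+11 = 241
i=7,p=5: total = 241+12 = 253
i=7,p=6: total = 253+13 = 266
i=7,p=7: total = 266+14 = 280
i=7,p=8: total = 280+15 = 295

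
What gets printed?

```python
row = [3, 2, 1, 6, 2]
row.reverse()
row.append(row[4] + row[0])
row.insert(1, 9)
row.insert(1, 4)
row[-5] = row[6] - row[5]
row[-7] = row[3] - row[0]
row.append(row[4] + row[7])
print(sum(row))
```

28

reverse → [2, 6, 1, 2, 3]
append row[4]+row[0] = 3+2 = 5 → [2, 6, 1, 2, 3, 5]
insert 9 at 1 → [2, 9, 6, 1, 2, 3, 5]
insert 4 at 1 → [2, 4, 9, 6, 1, 2, 3, 5]
row[-5] = row[6]-row[5] = 3-2 = 1 → [2, 4, 9, 1, 1, 2, 3, 5]
row[-7] = row[3]-row[0] = 1-2 = -1 → [2, -1, 9, 1, 1, 2, 3, 5]
append row[4]+row[7] = 1+5 = 6 → [2, -1, 9, 1, 1, 2, 3, 5, 6]
sum = 28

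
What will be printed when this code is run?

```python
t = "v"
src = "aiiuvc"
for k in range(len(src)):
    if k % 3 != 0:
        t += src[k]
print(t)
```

viivc

k=0: skip
k=1: add 'i' → 'vi'
k=2: add 'i' → 'vii'
k=3: skip
k=4: add 'v' → 'viiv'
k=5: add 'c' → 'viivc'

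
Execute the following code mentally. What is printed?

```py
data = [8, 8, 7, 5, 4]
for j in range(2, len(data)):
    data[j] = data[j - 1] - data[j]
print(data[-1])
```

j=2: data[2] = 8-7 = 1 → [8, 8, 1, 5, 4]
j=3: data[3] = 1-5 = -4 → [8, 8, 1, -4, 4]
j=4: data[4] = (-4)-4 = -8 → [8, 8, 1, -4, -8]

-8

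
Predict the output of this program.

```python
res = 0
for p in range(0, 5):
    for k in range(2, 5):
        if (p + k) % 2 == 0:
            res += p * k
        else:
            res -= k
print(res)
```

27

p=0,k=2: even sum, res = 0+0 = 0
p=0,k=3: odd sum, res = 0-3 = -3
p=0,k=4: even sum, res = (-3)+0 = -3
p=1,k=2: odd sum, res = (-3)-2 = -5
p=1,k=3: even sum, res = (-5)+3 = -2
p=1,k=4: odd sum, res = (-2)-4 = -6
p=2,k=2: even sum, res = (-6)+4 = -2
p=2,k=3: odd sum, res = (-2)-3 = -5
p=2,k=4: even sum, res = (-5)+8 = 3
p=3,k=2: odd sum, res = 3-2 = 1
p=3,k=3: even sum, res = 1+9 = 10
p=3,k=4: odd sum, res = 10-4 = 6
p=4,k=2: even sum, res = 6+8 = 14
p=4,k=3: odd sum, res = 14-3 = 11
p=4,k=4: even sum, res = 11+16 = 27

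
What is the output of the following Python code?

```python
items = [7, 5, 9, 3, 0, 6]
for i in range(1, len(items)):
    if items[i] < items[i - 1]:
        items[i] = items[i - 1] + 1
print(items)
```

i=1: 5<7, items[1] = 7+1 = 8 → [7, 8, 9, 3, 0, 6]
i=2: 9>=8, unchanged → [7, 8, 9, 3, 0, 6]
i=3: 3<9, items[3] = 9+1 = 10 → [7, 8, 9, 10, 0, 6]
i=4: 0<10, items[4] = 10+1 = 11 → [7, 8, 9, 10, 11, 6]
i=5: 6<11, items[5] = 11+1 = 12 → [7, 8, 9, 10, 11, 12]

[7, 8, 9, 10, 11, 12]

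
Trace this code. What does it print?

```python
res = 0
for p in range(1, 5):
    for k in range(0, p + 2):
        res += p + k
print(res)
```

84

p=1,k=0: res = 0+1 = 1
p=1,k=1: res = 1+2 = 3
p=1,k=2: res = 3+3 = 6
p=2,k=0: res = 6+2 = 8
p=2,k=1: res = 8+3 = 11
p=2,k=2: res = 11+4 = 15
p=2,k=3: res = 15+5 = 20
p=3,k=0: res = 20+3 = 23
p=3,k=1: res = 23+4 = 27
p=3,k=2: res = 27+5 = 32
p=3,k=3: res = 32+6 = 38
p=3,k=4: res = 38+7 = 45
p=4,k=0: res = 45+4 = 49
p=4,k=1: res = 49+5 = 54
p=4,k=2: res = 54+6 = 60
p=4,k=3: res = 60+7 = 67
p=4,k=4: res = 67+8 = 75
p=4,k=5: res = 75+9 = 84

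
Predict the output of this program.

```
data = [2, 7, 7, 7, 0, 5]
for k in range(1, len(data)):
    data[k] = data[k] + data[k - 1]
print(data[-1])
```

k=1: data[1] = 7+2 = 9 → [2, 9, 7, 7, 0, 5]
k=2: data[2] = 7+9 = 16 → [2, 9, 16, 7, 0, 5]
k=3: data[3] = 7+16 = 23 → [2, 9, 16, 23, 0, 5]
k=4: data[4] = 0+23 = 23 → [2, 9, 16, 23, 23, 5]
k=5: data[5] = 5+23 = 28 → [2, 9, 16, 23, 23, 28]

28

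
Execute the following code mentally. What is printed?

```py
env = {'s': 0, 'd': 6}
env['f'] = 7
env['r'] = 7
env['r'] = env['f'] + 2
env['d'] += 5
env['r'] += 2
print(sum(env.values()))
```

env['f'] = 7 → {'s': 0, 'd': 6, 'f': 7}
env['r'] = 7 → {'s': 0, 'd': 6, 'f': 7, 'r': 7}
env['r'] = env['f']+2 = 9 → {'s': 0, 'd': 6, 'f': 7, 'r': 9}
env['d'] = 6+5 = 11 → {'s': 0, 'd': 11, 'f': 7, 'r': 9}
env['r'] = 9+2 = 11 → {'s': 0, 'd': 11, 'f': 7, 'r': 11}
sum of values = 29

29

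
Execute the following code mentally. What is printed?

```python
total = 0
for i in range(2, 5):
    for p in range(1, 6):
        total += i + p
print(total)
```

90

i=2,p=1: total = 0+3 = 3
i=2,p=2: total = 3+4 = 7
i=2,p=3: total = 7+5 = 12
i=2,p=4: total = 12+6 = 18
i=2,p=5: total = 18+7 = 25
i=3,p=1: total = 25+4 = 29
i=3,p=2: total = 29+5 = 34
i=3,p=3: total = 34+6 = 40
i=3,p=4: total = 40+7 = 47
i=3,p=5: total = 47+8 = 55
i=4,p=1: total = 55+5 = 60
i=4,p=2: total = 60+6 = 66
i=4,p=3: total = 66+7 = 73
i=4,p=4: total = 73+8 = 81
i=4,p=5: total = 81+9 = 90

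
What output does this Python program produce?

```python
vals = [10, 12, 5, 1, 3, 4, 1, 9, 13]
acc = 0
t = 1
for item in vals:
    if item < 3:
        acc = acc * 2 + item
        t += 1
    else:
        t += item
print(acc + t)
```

62

item=10: not <3; t=11
item=12: not <3; t=23
item=5: not <3; t=28
item=1: <3, acc = 0*2+1 = 1; t=29
item=3: not <3; t=32
item=4: not <3; t=36
item=1: <3, acc = 1*2+1 = 3; t=37
item=9: not <3; t=46
item=13: not <3; t=59
acc+t = 3+59 = 62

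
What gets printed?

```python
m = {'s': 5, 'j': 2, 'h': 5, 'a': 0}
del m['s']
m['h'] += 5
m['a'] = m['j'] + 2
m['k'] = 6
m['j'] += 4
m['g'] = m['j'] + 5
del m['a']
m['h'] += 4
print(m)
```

{'j': 6, 'h': 14, 'k': 6, 'g': 11}

del 's' → {'j': 2, 'h': 5, 'a': 0}
m['h'] = 5+5 = 10 → {'j': 2, 'h': 10, 'a': 0}
m['a'] = m['j']+2 = 4 → {'j': 2, 'h': 10, 'a': 4}
m['k'] = 6 → {'j': 2, 'h': 10, 'a': 4, 'k': 6}
m['j'] = 2+4 = 6 → {'j': 6, 'h': 10, 'a': 4, 'k': 6}
m['g'] = m['j']+5 = 11 → {'j': 6, 'h': 10, 'a': 4, 'k': 6, 'g': 11}
del 'a' → {'j': 6, 'h': 10, 'k': 6, 'g': 11}
m['h'] = 10+4 = 14 → {'j': 6, 'h': 14, 'k': 6, 'g': 11}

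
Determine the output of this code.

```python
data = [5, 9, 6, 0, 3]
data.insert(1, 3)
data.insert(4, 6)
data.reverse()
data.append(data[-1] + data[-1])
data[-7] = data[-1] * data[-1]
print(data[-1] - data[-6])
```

insert 3 at 1 → [5, 3, 9, 6, 0, 3]
insert 6 at 4 → [5, 3, 9, 6, 6, 0, 3]
reverse → [3, 0, 6, 6, 9, 3, 5]
append data[-1]+data[-1] = 5+5 = 10 → [3, 0, 6, 6, 9, 3, 5, 10]
data[-7] = data[-1]*data[-1] = 10*10 = 100 → [3, 100, 6, 6, 9, 3, 5, 10]
data[-1]-data[-6] = 10-6 = 4

4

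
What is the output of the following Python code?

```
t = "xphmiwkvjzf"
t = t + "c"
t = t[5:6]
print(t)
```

w

+ 'c' → 'xphmiwkvjzfc'
slice [5:6] → 'w'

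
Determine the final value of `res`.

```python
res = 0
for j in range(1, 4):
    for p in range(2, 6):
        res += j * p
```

84

j=1,p=2: res = 0+2 = 2
j=1,p=3: res = 2+3 = 5
j=1,p=4: res = 5+4 = 9
j=1,p=5: res = 9+5 = 14
j=2,p=2: res = 14+4 = 18
j=2,p=3: res = 18+6 = 24
j=2,p=4: res = 24+8 = 32
j=2,p=5: res = 32+10 = 42
j=3,p=2: res = 42+6 = 48
j=3,p=3: res = 48+9 = 57
j=3,p=4: res = 57+12 = 69
j=3,p=5: res = 69+15 = 84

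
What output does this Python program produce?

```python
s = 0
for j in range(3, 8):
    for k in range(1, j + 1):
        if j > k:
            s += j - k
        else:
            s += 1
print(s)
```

60

j=3,k=1: 3>1, s = 0+2 = 2
j=3,k=2: 3>2, s = 2+1 = 3
j=3,k=3: not 3>3, s = 3+1 = 4
j=4,k=1: 4>1, s = 4+3 = 7
j=4,k=2: 4>2, s = 7+2 = 9
j=4,k=3: 4>3, s = 9+1 = 10
j=4,k=4: not 4>4, s = 10+1 = 11
j=5,k=1: 5>1, s = 11+4 = 15
j=5,k=2: 5>2, s = 15+3 = 18
j=5,k=3: 5>3, s = 18+2 = 20
j=5,k=4: 5>4, s = 20+1 = 21
j=5,k=5: not 5>5, s = 21+1 = 22
j=6,k=1: 6>1, s = 22+5 = 27
j=6,k=2: 6>2, s = 27+4 = 31
j=6,k=3: 6>3, s = 31+3 = 34
j=6,k=4: 6>4, s = 34+2 = 36
j=6,k=5: 6>5, s = 36+1 = 37
j=6,k=6: not 6>6, s = 37+1 = 38
j=7,k=1: 7>1, s = 38+6 = 44
j=7,k=2: 7>2, s = 44+5 = 49
j=7,k=3: 7>3, s = 49+4 = 53
j=7,k=4: 7>4, s = 53+3 = 56
j=7,k=5: 7>5, s = 56+2 = 58
j=7,k=6: 7>6, s = 58+1 = 59
j=7,k=7: not 7>7, s = 59+1 = 60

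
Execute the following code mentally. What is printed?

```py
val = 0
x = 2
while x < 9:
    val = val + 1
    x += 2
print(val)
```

x=2: val = 0+1 = 1
x=4: val = 1+1 = 2
x=6: val = 2+1 = 3
x=8: val = 3+1 = 4

4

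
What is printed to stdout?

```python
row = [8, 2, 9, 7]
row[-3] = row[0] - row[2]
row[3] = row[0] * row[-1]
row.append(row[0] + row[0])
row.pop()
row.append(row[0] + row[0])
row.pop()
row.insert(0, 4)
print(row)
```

[4, 8, -1, 9, 56]

row[-3] = row[0]-row[2] = 8-9 = -1 → [8, -1, 9, 7]
row[3] = row[0]*row[-1] = 8*7 = 56 → [8, -1, 9, 56]
append row[0]+row[0] = 8+8 = 16 → [8, -1, 9, 56, 16]
pop() removes 16 → [8, -1, 9, 56]
append row[0]+row[0] = 8+8 = 16 → [8, -1, 9, 56, 16]
pop() removes 16 → [8, -1, 9, 56]
insert 4 at 0 → [4, 8, -1, 9, 56]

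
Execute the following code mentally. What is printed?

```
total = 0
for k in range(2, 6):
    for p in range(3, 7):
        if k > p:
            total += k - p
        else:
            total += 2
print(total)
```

30

k=2,p=3: not 2>3, total = 0+2 = 2
k=2,p=4: not 2>4, total = 2+2 = 4
k=2,p=5: not 2>5, total = 4+2 = 6
k=2,p=6: not 2>6, total = 6+2 = 8
k=3,p=3: not 3>3, total = 8+2 = 10
k=3,p=4: not 3>4, total = 10+2 = 12
k=3,p=5: not 3>5, total = 12+2 = 14
k=3,p=6: not 3>6, total = 14+2 = 16
k=4,p=3: 4>3, total = 16+1 = 17
k=4,p=4: not 4>4, total = 17+2 = 19
k=4,p=5: not 4>5, total = 19+2 = 21
k=4,p=6: not 4>6, total = 21+2 = 23
k=5,p=3: 5>3, total = 23+2 = 25
k=5,p=4: 5>4, total = 25+1 = 26
k=5,p=5: not 5>5, total = 26+2 = 28
k=5,p=6: not 5>6, total = 28+2 = 30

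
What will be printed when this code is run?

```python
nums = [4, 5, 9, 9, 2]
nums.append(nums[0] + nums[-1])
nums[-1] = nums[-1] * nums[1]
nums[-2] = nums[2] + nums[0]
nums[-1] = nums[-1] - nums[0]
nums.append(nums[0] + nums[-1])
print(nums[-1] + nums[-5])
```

append nums[0]+nums[-1] = 4+2 = 6 → [4, 5, 9, 9, 2, 6]
nums[-1] = nums[-1]*nums[1] = 6*5 = 30 → [4, 5, 9, 9, 2, 30]
nums[-2] = nums[2]+nums[0] = 9+4 = 13 → [4, 5, 9, 9, 13, 30]
nums[-1] = nums[-1]-nums[0] = 30-4 = 26 → [4, 5, 9, 9, 13, 26]
append nums[0]+nums[-1] = 4+26 = 30 → [4, 5, 9, 9, 13, 26, 30]
nums[-1]+nums[-5] = 30+9 = 39

39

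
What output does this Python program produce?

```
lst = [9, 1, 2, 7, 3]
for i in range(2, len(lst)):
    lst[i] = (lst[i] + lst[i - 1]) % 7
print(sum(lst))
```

i=2: lst[2] = (2+1)%7 = 3 → [9, 1, 3, 7, 3]
i=3: lst[3] = (7+3)%7 = 3 → [9, 1, 3, 3, 3]
i=4: lst[4] = (3+3)%7 = 6 → [9, 1, 3, 3, 6]
sum = 22

22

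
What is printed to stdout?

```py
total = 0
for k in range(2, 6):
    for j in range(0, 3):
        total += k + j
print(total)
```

54

k=2,j=0: total = 0+2 = 2
k=2,j=1: total = 2+3 = 5
k=2,j=2: total = 5+4 = 9
k=3,j=0: total = 9+3 = 12
k=3,j=1: total = 12+4 = 16
k=3,j=2: total = 16+5 = 21
k=4,j=0: total = 21+4 = 25
k=4,j=1: total = 25+5 = 30
k=4,j=2: total = 30+6 = 36
k=5,j=0: total = 36+5 = 41
k=5,j=1: total = 41+6 = 47
k=5,j=2: total = 47+7 = 54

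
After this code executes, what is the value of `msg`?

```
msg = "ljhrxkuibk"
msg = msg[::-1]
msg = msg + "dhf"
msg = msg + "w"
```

'kbiukxrhjldhfw'

reverse → 'kbiukxrhjl'
+ 'dhf' → 'kbiukxrhjldhf'
+ 'w' → 'kbiukxrhjldhfw'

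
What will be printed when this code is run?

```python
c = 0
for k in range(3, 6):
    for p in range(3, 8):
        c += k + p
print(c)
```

k=3,p=3: c = 0+6 = 6
k=3,p=4: c = 6+7 = 13
k=3,p=5: c = 13+8 = 21
k=3,p=6: c = 21+9 = 30
k=3,p=7: c = 30+10 = 40
k=4,p=3: c = 40+7 = 47
k=4,p=4: c = 47+8 = 55
k=4,p=5: c = 55+9 = 64
k=4,p=6: c = 64+10 = 74
k=4,p=7: c = 74+11 = 85
k=5,p=3: c = 85+8 = 93
k=5,p=4: c = 93+9 = 102
k=5,p=5: c = 102+10 = 112
k=5,p=6: c = 112+11 = 123
k=5,p=7: c = 123+12 = 135

135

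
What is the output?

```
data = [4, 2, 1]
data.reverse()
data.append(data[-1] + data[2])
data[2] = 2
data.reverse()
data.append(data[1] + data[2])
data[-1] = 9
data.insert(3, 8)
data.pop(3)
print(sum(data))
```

22

reverse → [1, 2, 4]
append data[-1]+data[2] = 4+4 = 8 → [1, 2, 4, 8]
data[2] = 2 → [1, 2, 2, 8]
reverse → [8, 2, 2, 1]
append data[1]+data[2] = 2+2 = 4 → [8, 2, 2, 1, 4]
data[-1] = 9 → [8, 2, 2, 1, 9]
insert 8 at 3 → [8, 2, 2, 8, 1, 9]
pop(3) removes 8 → [8, 2, 2, 1, 9]
sum = 22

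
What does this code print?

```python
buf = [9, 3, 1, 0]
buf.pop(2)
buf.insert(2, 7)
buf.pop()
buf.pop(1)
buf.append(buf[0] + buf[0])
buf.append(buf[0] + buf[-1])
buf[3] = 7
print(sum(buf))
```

41

pop(2) removes 1 → [9, 3, 0]
insert 7 at 2 → [9, 3, 7, 0]
pop() removes 0 → [9, 3, 7]
pop(1) removes 3 → [9, 7]
append buf[0]+buf[0] = 9+9 = 18 → [9, 7, 18]
append buf[0]+buf[-1] = 9+18 = 27 → [9, 7, 18, 27]
buf[3] = 7 → [9, 7, 18, 7]
sum = 41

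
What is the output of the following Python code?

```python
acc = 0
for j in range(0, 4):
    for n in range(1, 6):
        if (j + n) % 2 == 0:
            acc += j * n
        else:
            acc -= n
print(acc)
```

j=0,n=1: odd sum, acc = 0-1 = -1
j=0,n=2: even sum, acc = (-1)+0 = -1
j=0,n=3: odd sum, acc = (-1)-3 = -4
j=0,n=4: even sum, acc = (-4)+0 = -4
j=0,n=5: odd sum, acc = (-4)-5 = -9
j=1,n=1: even sum, acc = (-9)+1 = -8
j=1,n=2: odd sum, acc = (-8)-2 = -10
j=1,n=3: even sum, acc = (-10)+3 = -7
j=1,n=4: odd sum, acc = (-7)-4 = -11
j=1,n=5: even sum, acc = (-11)+5 = -6
j=2,n=1: odd sum, acc = (-6)-1 = -7
j=2,n=2: even sum, acc = (-7)+4 = -3
j=2,n=3: odd sum, acc = (-3)-3 = -6
j=2,n=4: even sum, acc = (-6)+8 = 2
j=2,n=5: odd sum, acc = 2-5 = -3
j=3,n=1: even sum, acc = (-3)+3 = 0
j=3,n=2: odd sum, acc = 0-2 = -2
j=3,n=3: even sum, acc = (-2)+9 = 7
j=3,n=4: odd sum, acc = 7-4 = 3
j=3,n=5: even sum, acc = 3+15 = 18

18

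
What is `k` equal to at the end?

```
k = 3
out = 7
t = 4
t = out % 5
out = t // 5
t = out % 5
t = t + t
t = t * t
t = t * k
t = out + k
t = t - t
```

3

t = 7%5 = 2
out = 2//5 = 0
t = 0%5 = 0
t = 0+0 = 0
t = 0*0 = 0
t = 0*3 = 0
t = 0+3 = 3
t = 3-3 = 0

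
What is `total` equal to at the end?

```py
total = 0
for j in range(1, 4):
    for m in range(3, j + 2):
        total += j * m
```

j=2,m=3: total = 0+6 = 6
j=3,m=3: total = 6+9 = 15
j=3,m=4: total = 15+12 = 27

27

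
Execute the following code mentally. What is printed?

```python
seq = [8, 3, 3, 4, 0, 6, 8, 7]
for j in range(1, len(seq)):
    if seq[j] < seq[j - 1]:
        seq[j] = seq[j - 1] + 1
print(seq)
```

[8, 9, 10, 11, 12, 13, 14, 15]

j=1: 3<8, seq[1] = 8+1 = 9 → [8, 9, 3, 4, 0, 6, 8, 7]
j=2: 3<9, seq[2] = 9+1 = 10 → [8, 9, 10, 4, 0, 6, 8, 7]
j=3: 4<10, seq[3] = 10+1 = 11 → [8, 9, 10, 11, 0, 6, 8, 7]
j=4: 0<11, seq[4] = 11+1 = 12 → [8, 9, 10, 11, 12, 6, 8, 7]
j=5: 6<12, seq[5] = 12+1 = 13 → [8, 9, 10, 11, 12, 13, 8, 7]
j=6: 8<13, seq[6] = 13+1 = 14 → [8, 9, 10, 11, 12, 13, 14, 7]
j=7: 7<14, seq[7] = 14+1 = 15 → [8, 9, 10, 11, 12, 13, 14, 15]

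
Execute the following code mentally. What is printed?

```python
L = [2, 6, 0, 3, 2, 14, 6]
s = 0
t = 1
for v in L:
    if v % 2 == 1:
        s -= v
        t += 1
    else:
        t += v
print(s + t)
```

v=2: not odd; t=3
v=6: not odd; t=9
v=0: not odd; t=9
v=3: odd, s = 0-3 = -3; t=10
v=2: not odd; t=12
v=14: not odd; t=26
v=6: not odd; t=32
s+t = (-3)+32 = 29

29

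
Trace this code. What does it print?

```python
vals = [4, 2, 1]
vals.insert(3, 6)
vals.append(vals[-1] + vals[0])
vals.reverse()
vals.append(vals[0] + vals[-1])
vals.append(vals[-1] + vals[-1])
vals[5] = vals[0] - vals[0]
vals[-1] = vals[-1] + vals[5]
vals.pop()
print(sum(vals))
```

23

insert 6 at 3 → [4, 2, 1, 6]
append vals[-1]+vals[0] = 6+4 = 10 → [4, 2, 1, 6, 10]
reverse → [10, 6, 1, 2, 4]
append vals[0]+vals[-1] = 10+4 = 14 → [10, 6, 1, 2, 4, 14]
append vals[-1]+vals[-1] = 14+14 = 28 → [10, 6, 1, 2, 4, 14, 28]
vals[5] = vals[0]-vals[0] = 10-10 = 0 → [10, 6, 1, 2, 4, 0, 28]
vals[-1] = vals[-1]+vals[5] = 28+0 = 28 → [10, 6, 1, 2, 4, 0, 28]
pop() removes 28 → [10, 6, 1, 2, 4, 0]
sum = 23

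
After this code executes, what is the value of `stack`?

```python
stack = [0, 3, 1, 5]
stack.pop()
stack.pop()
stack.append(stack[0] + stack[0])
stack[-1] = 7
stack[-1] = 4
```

[0, 3, 4]

pop() removes 5 → [0, 3, 1]
pop() removes 1 → [0, 3]
append stack[0]+stack[0] = 0+0 = 0 → [0, 3, 0]
stack[-1] = 7 → [0, 3, 7]
stack[-1] = 4 → [0, 3, 4]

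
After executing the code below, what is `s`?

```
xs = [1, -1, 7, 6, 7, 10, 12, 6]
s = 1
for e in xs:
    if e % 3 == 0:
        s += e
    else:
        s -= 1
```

e=1: not %3==0, s = 1-1 = 0
e=-1: not %3==0, s = 0-1 = -1
e=7: not %3==0, s = (-1)-1 = -2
e=6: %3==0, s = (-2)+6 = 4
e=7: not %3==0, s = 4-1 = 3
e=10: not %3==0, s = 3-1 = 2
e=12: %3==0, s = 2+12 = 14
e=6: %3==0, s = 14+6 = 20

20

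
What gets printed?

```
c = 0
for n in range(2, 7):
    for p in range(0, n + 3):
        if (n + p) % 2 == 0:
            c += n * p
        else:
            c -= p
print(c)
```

n=2,p=0: even sum, c = 0+0 = 0
n=2,p=1: odd sum, c = 0-1 = -1
n=2,p=2: even sum, c = (-1)+4 = 3
n=2,p=3: odd sum, c = 3-3 = 0
n=2,p=4: even sum, c = 0+8 = 8
n=3,p=0: odd sum, c = 8-0 = 8
n=3,p=1: even sum, c = 8+3 = 11
n=3,p=2: odd sum, c = 11-2 = 9
n=3,p=3: even sum, c = 9+9 = 18
n=3,p=4: odd sum, c = 18-4 = 14
n=3,p=5: even sum, c = 14+15 = 29
n=4,p=0: even sum, c = 29+0 = 29
n=4,p=1: odd sum, c = 29-1 = 28
n=4,p=2: even sum, c = 28+8 = 36
n=4,p=3: odd sum, c = 36-3 = 33
n=4,p=4: even sum, c = 33+16 = 49
n=4,p=5: odd sum, c = 49-5 = 44
n=4,p=6: even sum, c = 44+24 = 68
n=5,p=0: odd sum, c = 68-0 = 68
n=5,p=1: even sum, c = 68+5 = 73
n=5,p=2: odd sum, c = 73-2 = 71
n=5,p=3: even sum, c = 71+15 = 86
n=5,p=4: odd sum, c = 86-4 = 82
n=5,p=5: even sum, c = 82+25 = 107
n=5,p=6: odd sum, c = 107-6 = 101
n=5,p=7: even sum, c = 101+35 = 136
n=6,p=0: even sum, c = 136+0 = 136
n=6,p=1: odd sum, c = 136-1 = 135
n=6,p=2: even sum, c = 135+12 = 147
n=6,p=3: odd sum, c = 147-3 = 144
n=6,p=4: even sum, c = 144+24 = 168
n=6,p=5: odd sum, c = 168-5 = 163
n=6,p=6: even sum, c = 163+36 = 199
n=6,p=7: odd sum, c = 199-7 = 192
n=6,p=8: even sum, c = 192+48 = 240

240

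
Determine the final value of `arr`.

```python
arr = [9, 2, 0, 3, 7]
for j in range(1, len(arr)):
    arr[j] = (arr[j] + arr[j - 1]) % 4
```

j=1: arr[1] = (2+9)%4 = 3 → [9, 3, 0, 3, 7]
j=2: arr[2] = (0+3)%4 = 3 → [9, 3, 3, 3, 7]
j=3: arr[3] = (3+3)%4 = 2 → [9, 3, 3, 2, 7]
j=4: arr[4] = (7+2)%4 = 1 → [9, 3, 3, 2, 1]

[9, 3, 3, 2, 1]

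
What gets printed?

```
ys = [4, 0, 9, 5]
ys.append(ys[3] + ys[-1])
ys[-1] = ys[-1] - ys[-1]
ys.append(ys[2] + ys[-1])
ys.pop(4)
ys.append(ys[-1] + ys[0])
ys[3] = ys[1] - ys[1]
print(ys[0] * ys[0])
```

16

append ys[3]+ys[-1] = 5+5 = 10 → [4, 0, 9, 5, 10]
ys[-1] = ys[-1]-ys[-1] = 10-10 = 0 → [4, 0, 9, 5, 0]
append ys[2]+ys[-1] = 9+0 = 9 → [4, 0, 9, 5, 0, 9]
pop(4) removes 0 → [4, 0, 9, 5, 9]
append ys[-1]+ys[0] = 9+4 = 13 → [4, 0, 9, 5, 9, 13]
ys[3] = ys[1]-ys[1] = 0-0 = 0 → [4, 0, 9, 0, 9, 13]
ys[0]*ys[0] = 4*4 = 16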